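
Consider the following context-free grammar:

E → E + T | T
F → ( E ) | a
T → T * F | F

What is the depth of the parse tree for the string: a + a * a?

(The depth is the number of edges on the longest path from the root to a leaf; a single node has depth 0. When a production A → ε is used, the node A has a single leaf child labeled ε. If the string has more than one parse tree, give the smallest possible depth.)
The grammar is unambiguous; the parse tree of a + a * a is:
E → E + T at the root (depth 0).
  Left E (depth 1) → T (2) → F (3) → a (4).
  Right T (depth 1) → T * F; that T (2) → F (3) → a (4); F (2) → a (3).
The longest root-to-leaf paths have 4 edges.
Depth = 4.

Final answer: 4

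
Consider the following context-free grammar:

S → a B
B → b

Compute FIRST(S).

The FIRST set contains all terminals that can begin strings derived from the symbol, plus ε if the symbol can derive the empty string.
S has the single production S → a B, whose right-hand side begins with the terminal a. So FIRST(S) = {a}.

Final answer: {a}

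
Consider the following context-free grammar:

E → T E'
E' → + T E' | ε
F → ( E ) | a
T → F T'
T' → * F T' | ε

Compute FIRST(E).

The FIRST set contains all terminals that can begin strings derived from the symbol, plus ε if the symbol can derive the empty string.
FIRST(F): F → ( E ) contributes '(' and F → a contributes 'a', so FIRST(F) = {(, a}. F is not nullable.
FIRST(T): T → F T' begins with F, and F is not nullable, so FIRST(T) = FIRST(F) = {(, a}.
FIRST(E): E → T E' begins with T, and T is not nullable, so FIRST(E) = FIRST(T) = {(, a}.

Final answer: {(, a}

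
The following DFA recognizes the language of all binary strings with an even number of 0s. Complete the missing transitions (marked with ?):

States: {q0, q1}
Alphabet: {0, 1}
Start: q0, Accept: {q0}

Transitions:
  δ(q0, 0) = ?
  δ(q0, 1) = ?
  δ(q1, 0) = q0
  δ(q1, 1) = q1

What each state remembers (consistent with the given transitions and accept states):
  q0: an even number of 0s has been read so far
  q1: an odd number of 0s has been read so far
Filling in the missing entries:
  δ(q0, 0): in q0 (an even number of 0s has been read so far), after reading 0 we have: an odd number of 0s has been read so far → q1
  δ(q0, 1): in q0 (an even number of 0s has been read so far), after reading 1 we have: an even number of 0s has been read so far → q0

Final answer: δ(q0, 0) = q1; δ(q0, 1) = q0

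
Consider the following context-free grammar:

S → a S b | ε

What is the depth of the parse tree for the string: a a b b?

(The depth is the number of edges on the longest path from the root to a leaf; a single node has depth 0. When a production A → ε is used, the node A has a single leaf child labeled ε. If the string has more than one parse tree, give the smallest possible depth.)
The only parse tree applies S → a S b 2 times (once per matching a…b pair) and then S → ε.
The S nodes sit at depths 0, 1, …, 2; the innermost S (depth 2) has the single child ε at depth 3.
The terminal leaves a, b are at depths 1..2, so the longest root-to-leaf path is S → S → … → S → ε with 3 edges.
Depth = 3.

Final answer: 3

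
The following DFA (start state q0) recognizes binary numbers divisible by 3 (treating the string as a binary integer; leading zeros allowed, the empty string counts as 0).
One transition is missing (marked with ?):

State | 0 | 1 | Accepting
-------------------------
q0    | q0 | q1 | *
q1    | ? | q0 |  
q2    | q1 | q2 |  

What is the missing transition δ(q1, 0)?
q2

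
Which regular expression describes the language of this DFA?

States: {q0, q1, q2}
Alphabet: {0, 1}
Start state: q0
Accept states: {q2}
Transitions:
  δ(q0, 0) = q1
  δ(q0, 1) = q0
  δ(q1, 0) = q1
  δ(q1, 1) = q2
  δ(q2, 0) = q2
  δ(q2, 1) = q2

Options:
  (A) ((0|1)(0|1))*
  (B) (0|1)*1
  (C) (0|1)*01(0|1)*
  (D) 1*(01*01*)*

Testing sample strings against the DFA:
  '011' -> accepted
  '00101' -> accepted
  '00101' -> accepted
  '111' -> rejected
Checking each option for a counterexample:
  (A) ((0|1)(0|1))*: ε is rejected by the DFA but matches the regex → eliminated
  (B) (0|1)*1: '1' is rejected by the DFA but matches the regex → eliminated
  (C) (0|1)*01(0|1)*: agrees with the DFA on all strings of length ≤ 4
  (D) 1*(01*01*)*: ε is rejected by the DFA but matches the regex → eliminated
Only (C) (0|1)*01(0|1)* is consistent with the DFA.

Final answer: (C) (0|1)*01(0|1)*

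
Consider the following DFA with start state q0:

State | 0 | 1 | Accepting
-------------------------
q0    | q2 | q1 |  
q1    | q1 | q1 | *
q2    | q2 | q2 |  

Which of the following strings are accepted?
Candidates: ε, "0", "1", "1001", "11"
ε: q0; q0 is not accepting → rejected
"0": q0 → q2; q2 is not accepting → rejected
"1": q0 → q1; q1 is accepting → accepted
"1001": q0 → q1 → q1 → q1 → q1; q1 is accepting → accepted
"11": q0 → q1 → q1; q1 is accepting → accepted

Final answer: "1", "1001", "11"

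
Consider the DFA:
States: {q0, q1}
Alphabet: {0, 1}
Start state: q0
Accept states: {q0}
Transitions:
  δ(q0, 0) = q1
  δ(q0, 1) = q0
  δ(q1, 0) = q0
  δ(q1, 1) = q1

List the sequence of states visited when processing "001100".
Starting at q0
Read '0': q0 -> q1
Read '0': q1 -> q0
Read '1': q0 -> q0
Read '1': q0 -> q0
Read '0': q0 -> q1
Read '0': q1 -> q0

Final answer: q0 -> q1 -> q0 -> q0 -> q0 -> q1 -> q0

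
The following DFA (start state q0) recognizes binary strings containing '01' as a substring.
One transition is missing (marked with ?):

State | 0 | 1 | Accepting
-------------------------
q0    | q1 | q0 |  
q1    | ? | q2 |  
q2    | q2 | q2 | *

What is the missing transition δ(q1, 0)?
q1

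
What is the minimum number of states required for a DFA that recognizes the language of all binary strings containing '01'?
Language: binary strings containing '01'
Lower bound (Myhill–Nerode): the prefixes ε, 0, 01 are pairwise distinguishable:
  ε vs 01: suffix ε distinguishes them (ε is rejected, 01 is accepted)
  0 vs 01: suffix ε distinguishes them (0 is rejected, 01 is accepted)
  ε vs 0: suffix 1 distinguishes them (ε·1 = 1 is rejected, 0·1 = 01 is accepted)
So any DFA needs at least 3 states.
Upper bound: a DFA with 3 states exists (one state per class above: 'no progress', 'last symbol 0', and 'seen 01' (accepting sink)).
Minimum states: 3

Final answer: 3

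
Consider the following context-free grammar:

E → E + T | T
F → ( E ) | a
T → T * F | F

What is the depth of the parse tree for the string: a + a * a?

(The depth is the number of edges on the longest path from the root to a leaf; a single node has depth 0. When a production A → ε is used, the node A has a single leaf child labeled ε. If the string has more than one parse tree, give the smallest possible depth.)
The grammar is unambiguous; the parse tree of a + a * a is:
E → E + T at the root (depth 0).
  Left E (depth 1) → T (2) → F (3) → a (4).
  Right T (depth 1) → T * F; that T (2) → F (3) → a (4); F (2) → a (3).
The longest root-to-leaf paths have 4 edges.
Depth = 4.

Final answer: 4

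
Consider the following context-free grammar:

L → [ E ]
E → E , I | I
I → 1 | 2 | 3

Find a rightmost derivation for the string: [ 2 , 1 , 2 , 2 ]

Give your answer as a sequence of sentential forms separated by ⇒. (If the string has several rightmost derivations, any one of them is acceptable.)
Start with L.
Step 1: the rightmost non-terminal is L; apply L → [ E ]:  [ E ]
Step 2: the rightmost non-terminal is E; apply E → E , I:  [ E , I ]
Step 3: the rightmost non-terminal is I; apply I → 2:  [ E , 2 ]
Step 4: the rightmost non-terminal is E; apply E → E , I:  [ E , I , 2 ]
Step 5: the rightmost non-terminal is I; apply I → 2:  [ E , 2 , 2 ]
Step 6: the rightmost non-terminal is E; apply E → E , I:  [ E , I , 2 , 2 ]
Step 7: the rightmost non-terminal is I; apply I → 1:  [ E , 1 , 2 , 2 ]
Step 8: the rightmost non-terminal is E; apply E → I:  [ I , 1 , 2 , 2 ]
Step 9: the rightmost non-terminal is I; apply I → 2:  [ 2 , 1 , 2 , 2 ]

Final answer: L ⇒ [ E ] ⇒ [ E , I ] ⇒ [ E , 2 ] ⇒ [ E , I , 2 ] ⇒ [ E , 2 , 2 ] ⇒ [ E , I , 2 , 2 ] ⇒ [ E , 1 , 2 , 2 ] ⇒ [ I , 1 , 2 , 2 ] ⇒ [ 2 , 1 , 2 , 2 ]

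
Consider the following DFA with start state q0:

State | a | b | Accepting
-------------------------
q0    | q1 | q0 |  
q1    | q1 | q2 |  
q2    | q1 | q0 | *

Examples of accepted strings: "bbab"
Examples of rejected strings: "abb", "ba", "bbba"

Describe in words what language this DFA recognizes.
strings over {a,b} ending with 'ab'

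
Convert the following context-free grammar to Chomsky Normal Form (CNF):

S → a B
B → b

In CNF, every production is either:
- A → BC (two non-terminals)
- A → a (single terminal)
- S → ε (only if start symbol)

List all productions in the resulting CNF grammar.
The grammar has no ε-productions or unit productions to eliminate.
S → a B has terminal a in a right-hand side of length ≥ 2: introduce T_a → a and use T_a in place of a.
B → b is already in CNF (single terminal) – keep it.
S → a B becomes S → T_a B.
Resulting CNF grammar (3 productions): T_a → a; B → b; S → T_a B

Final answer: T_a → a; B → b; S → T_a B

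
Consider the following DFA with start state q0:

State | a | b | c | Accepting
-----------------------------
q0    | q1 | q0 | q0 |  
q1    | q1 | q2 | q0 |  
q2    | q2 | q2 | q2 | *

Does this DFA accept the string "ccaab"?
Start in q0.
Read 'c': q0 → q0
Read 'c': q0 → q0
Read 'a': q0 → q1
Read 'a': q1 → q1
Read 'b': q1 → q2
Final state q2 is accepting, so the string is accepted.

Final answer: Yes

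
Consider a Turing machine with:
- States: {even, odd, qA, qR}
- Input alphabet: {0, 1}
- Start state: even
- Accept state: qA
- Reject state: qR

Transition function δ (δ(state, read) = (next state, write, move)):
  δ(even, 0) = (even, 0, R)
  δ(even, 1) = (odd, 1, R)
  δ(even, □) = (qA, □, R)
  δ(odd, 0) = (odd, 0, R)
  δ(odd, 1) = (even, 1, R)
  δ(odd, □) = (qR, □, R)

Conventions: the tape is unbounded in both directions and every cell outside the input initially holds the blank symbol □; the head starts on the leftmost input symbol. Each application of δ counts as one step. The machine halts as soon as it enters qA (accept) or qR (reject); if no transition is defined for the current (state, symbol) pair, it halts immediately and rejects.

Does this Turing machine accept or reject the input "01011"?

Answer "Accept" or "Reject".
Step 0: [even]01011 (head at position 0)
Step 1: δ(even, 0) = (even, 0, R)  ⊢  0[even]1011 (head at position 1)
Step 2: δ(even, 1) = (odd, 1, R)  ⊢  01[odd]011 (head at position 2)
Step 3: δ(odd, 0) = (odd, 0, R)  ⊢  010[odd]11 (head at position 3)
Step 4: δ(odd, 1) = (even, 1, R)  ⊢  0101[even]1 (head at position 4)
Step 5: δ(even, 1) = (odd, 1, R)  ⊢  01011[odd]□ (head at position 5)
Step 6: δ(odd, □) = (qR, □, R)  ⊢  01011□[qR]□ (head at position 6)
The machine is in qR, so it halts and rejects.

Final answer: Reject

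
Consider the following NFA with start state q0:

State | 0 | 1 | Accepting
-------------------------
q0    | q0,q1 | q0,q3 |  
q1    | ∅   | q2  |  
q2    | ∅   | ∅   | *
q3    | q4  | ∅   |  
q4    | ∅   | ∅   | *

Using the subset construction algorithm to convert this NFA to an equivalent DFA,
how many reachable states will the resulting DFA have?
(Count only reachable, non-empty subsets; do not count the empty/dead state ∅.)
Start subset: {q0}
{q0}: on 0 → {q0, q1}, on 1 → {q0, q3}
{q0, q1}: on 0 → {q0, q1}, on 1 → {q0, q2, q3}
{q0, q3}: on 0 → {q0, q1, q4}, on 1 → {q0, q3}
{q0, q2, q3}: on 0 → {q0, q1, q4}, on 1 → {q0, q3}
{q0, q1, q4}: on 0 → {q0, q1}, on 1 → {q0, q2, q3}
Reachable non-empty subsets: {q0}, {q0, q1}, {q0, q3}, {q0, q2, q3}, {q0, q1, q4} — 5 in total.

Final answer: 5 states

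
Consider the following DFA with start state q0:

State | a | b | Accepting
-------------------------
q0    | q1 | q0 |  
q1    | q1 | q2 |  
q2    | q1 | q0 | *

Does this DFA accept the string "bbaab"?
Start in q0.
Read 'b': q0 → q0
Read 'b': q0 → q0
Read 'a': q0 → q1
Read 'a': q1 → q1
Read 'b': q1 → q2
Final state q2 is accepting, so the string is accepted.

Final answer: Yes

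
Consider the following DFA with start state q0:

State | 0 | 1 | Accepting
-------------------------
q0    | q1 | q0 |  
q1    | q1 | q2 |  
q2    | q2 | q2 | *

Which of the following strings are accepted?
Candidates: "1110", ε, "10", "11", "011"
"1110": q0 → q0 → q0 → q0 → q1; q1 is not accepting → rejected
ε: q0; q0 is not accepting → rejected
"10": q0 → q0 → q1; q1 is not accepting → rejected
"11": q0 → q0 → q0; q0 is not accepting → rejected
"011": q0 → q1 → q2 → q2; q2 is accepting → accepted

Final answer: "011"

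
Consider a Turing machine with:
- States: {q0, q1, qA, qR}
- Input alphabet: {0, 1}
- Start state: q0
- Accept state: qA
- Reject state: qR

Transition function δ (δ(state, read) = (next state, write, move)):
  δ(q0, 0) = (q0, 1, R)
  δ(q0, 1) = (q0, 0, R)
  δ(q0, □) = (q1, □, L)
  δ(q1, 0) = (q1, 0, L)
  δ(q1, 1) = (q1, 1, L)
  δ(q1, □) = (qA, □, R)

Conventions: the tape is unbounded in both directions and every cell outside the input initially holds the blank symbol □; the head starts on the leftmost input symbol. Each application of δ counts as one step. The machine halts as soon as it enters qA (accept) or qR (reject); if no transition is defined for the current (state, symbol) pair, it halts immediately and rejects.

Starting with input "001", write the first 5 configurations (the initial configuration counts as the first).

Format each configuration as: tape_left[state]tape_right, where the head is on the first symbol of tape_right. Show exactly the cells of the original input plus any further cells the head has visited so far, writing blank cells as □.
Step 0: [q0]001 (head at position 0)
Step 1: δ(q0, 0) = (q0, 1, R)  ⊢  1[q0]01 (head at position 1)
Step 2: δ(q0, 0) = (q0, 1, R)  ⊢  11[q0]1 (head at position 2)
Step 3: δ(q0, 1) = (q0, 0, R)  ⊢  110[q0]□ (head at position 3)
Step 4: δ(q0, □) = (q1, □, L)  ⊢  11[q1]0□ (head at position 2)

Final answer: [q0]001 ⊢ 1[q0]01 ⊢ 11[q0]1 ⊢ 110[q0]□ ⊢ 11[q1]0□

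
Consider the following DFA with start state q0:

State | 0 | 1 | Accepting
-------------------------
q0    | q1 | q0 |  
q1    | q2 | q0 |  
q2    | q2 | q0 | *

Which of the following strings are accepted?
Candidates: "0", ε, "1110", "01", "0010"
"0": q0 → q1; q1 is not accepting → rejected
ε: q0; q0 is not accepting → rejected
"1110": q0 → q0 → q0 → q0 → q1; q1 is not accepting → rejected
"01": q0 → q1 → q0; q0 is not accepting → rejected
"0010": q0 → q1 → q2 → q0 → q1; q1 is not accepting → rejected

Final answer: None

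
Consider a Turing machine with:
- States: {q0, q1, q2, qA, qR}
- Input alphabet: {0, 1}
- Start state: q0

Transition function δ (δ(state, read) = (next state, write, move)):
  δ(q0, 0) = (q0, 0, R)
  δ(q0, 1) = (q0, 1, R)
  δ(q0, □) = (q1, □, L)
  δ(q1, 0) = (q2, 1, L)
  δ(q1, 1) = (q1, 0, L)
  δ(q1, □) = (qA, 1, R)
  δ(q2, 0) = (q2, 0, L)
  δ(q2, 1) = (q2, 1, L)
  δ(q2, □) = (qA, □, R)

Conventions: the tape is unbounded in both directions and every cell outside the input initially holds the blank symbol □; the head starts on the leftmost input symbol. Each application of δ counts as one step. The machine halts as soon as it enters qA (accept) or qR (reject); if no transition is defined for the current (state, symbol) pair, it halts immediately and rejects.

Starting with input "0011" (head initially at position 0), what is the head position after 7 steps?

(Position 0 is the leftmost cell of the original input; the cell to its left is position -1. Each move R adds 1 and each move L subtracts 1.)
Step 0: [q0]0011 (head at position 0)
Step 1: δ(q0, 0) = (q0, 0, R)  ⊢  0[q0]011 (head at position 1)
Step 2: δ(q0, 0) = (q0, 0, R)  ⊢  00[q0]11 (head at position 2)
Step 3: δ(q0, 1) = (q0, 1, R)  ⊢  001[q0]1 (head at position 3)
Step 4: δ(q0, 1) = (q0, 1, R)  ⊢  0011[q0]□ (head at position 4)
Step 5: δ(q0, □) = (q1, □, L)  ⊢  001[q1]1□ (head at position 3)
Step 6: δ(q1, 1) = (q1, 0, L)  ⊢  00[q1]10□ (head at position 2)
Step 7: δ(q1, 1) = (q1, 0, L)  ⊢  0[q1]000□ (head at position 1)
Head position after 7 steps: 1

Final answer: Position 1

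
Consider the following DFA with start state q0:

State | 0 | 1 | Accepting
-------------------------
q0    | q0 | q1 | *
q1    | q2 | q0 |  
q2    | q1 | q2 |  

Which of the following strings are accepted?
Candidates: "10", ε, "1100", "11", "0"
"10": q0 → q1 → q2; q2 is not accepting → rejected
ε: q0; q0 is accepting → accepted
"1100": q0 → q1 → q0 → q0 → q0; q0 is accepting → accepted
"11": q0 → q1 → q0; q0 is accepting → accepted
"0": q0 → q0; q0 is accepting → accepted

Final answer: ε, "1100", "11", "0"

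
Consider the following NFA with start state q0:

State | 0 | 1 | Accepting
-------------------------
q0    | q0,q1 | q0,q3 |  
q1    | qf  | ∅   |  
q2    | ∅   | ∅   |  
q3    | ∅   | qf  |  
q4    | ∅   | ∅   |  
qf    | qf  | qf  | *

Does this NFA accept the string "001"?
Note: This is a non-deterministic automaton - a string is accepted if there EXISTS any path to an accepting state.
Track the set of states the NFA could be in: start {q0}
Read '0': {q0} → {q0, q1}
Read '0': {q0, q1} → {q0, q1, qf}
Read '1': {q0, q1, qf} → {q0, q3, qf}
Final set {q0, q3, qf} contains accepting state(s) {qf} → accepted.

Final answer: Yes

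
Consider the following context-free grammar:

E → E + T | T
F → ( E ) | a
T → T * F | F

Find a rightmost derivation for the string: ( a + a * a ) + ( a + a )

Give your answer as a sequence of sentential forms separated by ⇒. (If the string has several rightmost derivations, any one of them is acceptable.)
Start with E.
Step 1: the rightmost non-terminal is E; apply E → E + T:  E + T
Step 2: the rightmost non-terminal is T; apply T → F:  E + F
Step 3: the rightmost non-terminal is F; apply F → ( E ):  E + ( E )
Step 4: the rightmost non-terminal is E; apply E → E + T:  E + ( E + T )
Step 5: the rightmost non-terminal is T; apply T → F:  E + ( E + F )
Step 6: the rightmost non-terminal is F; apply F → a:  E + ( E + a )
Step 7: the rightmost non-terminal is E; apply E → T:  E + ( T + a )
Step 8: the rightmost non-terminal is T; apply T → F:  E + ( F + a )
Step 9: the rightmost non-terminal is F; apply F → a:  E + ( a + a )
Step 10: the rightmost non-terminal is E; apply E → T:  T + ( a + a )
Step 11: the rightmost non-terminal is T; apply T → F:  F + ( a + a )
Step 12: the rightmost non-terminal is F; apply F → ( E ):  ( E ) + ( a + a )
Step 13: the rightmost non-terminal is E; apply E → E + T:  ( E + T ) + ( a + a )
Step 14: the rightmost non-terminal is T; apply T → T * F:  ( E + T * F ) + ( a + a )
Step 15: the rightmost non-terminal is F; apply F → a:  ( E + T * a ) + ( a + a )
Step 16: the rightmost non-terminal is T; apply T → F:  ( E + F * a ) + ( a + a )
Step 17: the rightmost non-terminal is F; apply F → a:  ( E + a * a ) + ( a + a )
Step 18: the rightmost non-terminal is E; apply E → T:  ( T + a * a ) + ( a + a )
Step 19: the rightmost non-terminal is T; apply T → F:  ( F + a * a ) + ( a + a )
Step 20: the rightmost non-terminal is F; apply F → a:  ( a + a * a ) + ( a + a )

Final answer: E ⇒ E + T ⇒ E + F ⇒ E + ( E ) ⇒ E + ( E + T ) ⇒ E + ( E + F ) ⇒ E + ( E + a ) ⇒ E + ( T + a ) ⇒ E + ( F + a ) ⇒ E + ( a + a ) ⇒ T + ( a + a ) ⇒ F + ( a + a ) ⇒ ( E ) + ( a + a ) ⇒ ( E + T ) + ( a + a ) ⇒ ( E + T * F ) + ( a + a ) ⇒ ( E + T * a ) + ( a + a ) ⇒ ( E + F * a ) + ( a + a ) ⇒ ( E + a * a ) + ( a + a ) ⇒ ( T + a * a ) + ( a + a ) ⇒ ( F + a * a ) + ( a + a ) ⇒ ( a + a * a ) + ( a + a )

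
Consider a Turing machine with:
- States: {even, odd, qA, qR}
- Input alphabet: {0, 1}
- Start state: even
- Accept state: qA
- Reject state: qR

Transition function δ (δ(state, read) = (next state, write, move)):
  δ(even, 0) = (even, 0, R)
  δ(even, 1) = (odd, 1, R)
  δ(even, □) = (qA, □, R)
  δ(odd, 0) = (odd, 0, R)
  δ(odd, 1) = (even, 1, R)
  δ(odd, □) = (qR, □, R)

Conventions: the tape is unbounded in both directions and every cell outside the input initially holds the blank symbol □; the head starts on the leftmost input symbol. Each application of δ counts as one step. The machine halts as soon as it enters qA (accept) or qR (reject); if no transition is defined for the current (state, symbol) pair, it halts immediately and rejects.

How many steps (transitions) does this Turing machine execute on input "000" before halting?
Step 0: [even]000 (head at position 0)
Step 1: δ(even, 0) = (even, 0, R)  ⊢  0[even]00 (head at position 1)
Step 2: δ(even, 0) = (even, 0, R)  ⊢  00[even]0 (head at position 2)
Step 3: δ(even, 0) = (even, 0, R)  ⊢  000[even]□ (head at position 3)
Step 4: δ(even, □) = (qA, □, R)  ⊢  000□[qA]□ (head at position 4)
The machine is in qA, so it halts and accepts.
Number of transitions executed: 4.

Final answer: 4 steps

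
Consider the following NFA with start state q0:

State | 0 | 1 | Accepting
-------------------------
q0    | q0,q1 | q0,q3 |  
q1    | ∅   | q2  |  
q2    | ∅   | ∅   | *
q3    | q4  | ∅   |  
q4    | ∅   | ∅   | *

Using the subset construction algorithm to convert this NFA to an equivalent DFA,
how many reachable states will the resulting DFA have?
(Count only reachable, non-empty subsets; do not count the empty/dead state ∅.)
Start subset: {q0}
{q0}: on 0 → {q0, q1}, on 1 → {q0, q3}
{q0, q1}: on 0 → {q0, q1}, on 1 → {q0, q2, q3}
{q0, q3}: on 0 → {q0, q1, q4}, on 1 → {q0, q3}
{q0, q2, q3}: on 0 → {q0, q1, q4}, on 1 → {q0, q3}
{q0, q1, q4}: on 0 → {q0, q1}, on 1 → {q0, q2, q3}
Reachable non-empty subsets: {q0}, {q0, q1}, {q0, q3}, {q0, q2, q3}, {q0, q1, q4} — 5 in total.

Final answer: 5 states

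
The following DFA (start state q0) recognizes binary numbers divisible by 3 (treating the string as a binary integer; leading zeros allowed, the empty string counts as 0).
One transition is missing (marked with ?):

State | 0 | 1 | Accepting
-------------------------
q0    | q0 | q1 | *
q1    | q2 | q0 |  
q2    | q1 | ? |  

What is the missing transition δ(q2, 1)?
q2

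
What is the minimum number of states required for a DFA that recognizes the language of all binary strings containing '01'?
Language: binary strings containing '01'
Lower bound (Myhill–Nerode): the prefixes ε, 0, 01 are pairwise distinguishable:
  ε vs 01: suffix ε distinguishes them (ε is rejected, 01 is accepted)
  0 vs 01: suffix ε distinguishes them (0 is rejected, 01 is accepted)
  ε vs 0: suffix 1 distinguishes them (ε·1 = 1 is rejected, 0·1 = 01 is accepted)
So any DFA needs at least 3 states.
Upper bound: a DFA with 3 states exists (one state per class above: 'no progress', 'last symbol 0', and 'seen 01' (accepting sink)).
Minimum states: 3

Final answer: 3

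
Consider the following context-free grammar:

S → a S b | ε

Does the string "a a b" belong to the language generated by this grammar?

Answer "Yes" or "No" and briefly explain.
Every derivation applies S → a S b some number n of times and then S → ε, producing a^n b^n with equally many a's and b's. The string a a b has two a's but only one b, so it cannot be derived.

Final answer: No - no valid derivation exists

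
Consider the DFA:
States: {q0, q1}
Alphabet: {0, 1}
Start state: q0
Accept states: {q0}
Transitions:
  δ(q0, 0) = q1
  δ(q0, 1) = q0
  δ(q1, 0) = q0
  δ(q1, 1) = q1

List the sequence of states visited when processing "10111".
Starting at q0
Read '1': q0 -> q0
Read '0': q0 -> q1
Read '1': q1 -> q1
Read '1': q1 -> q1
Read '1': q1 -> q1

Final answer: q0 -> q0 -> q1 -> q1 -> q1 -> q1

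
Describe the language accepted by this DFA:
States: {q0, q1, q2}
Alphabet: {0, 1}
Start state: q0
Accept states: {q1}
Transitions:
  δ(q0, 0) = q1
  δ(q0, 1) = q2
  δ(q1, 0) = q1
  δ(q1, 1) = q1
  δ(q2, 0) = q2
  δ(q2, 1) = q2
Analyzing the DFA structure:
Start state: q0
Accept states: {q1}
Interpreting what each state remembers (checking against the transitions):
  q0: nothing has been read yet
  q1: the first symbol was 0
  q2: the first symbol was 1 (trap state)
  δ(q0, 0): in q0 (nothing has been read yet), after reading 0 we have: the first symbol was 0 → q1
  δ(q0, 1): in q0 (nothing has been read yet), after reading 1 we have: the first symbol was 1 (trap state) → q2
  δ(q1, 0): in q1 (the first symbol was 0), after reading 0 we have: the first symbol was 0 → q1
  δ(q1, 1): in q1 (the first symbol was 0), after reading 1 we have: the first symbol was 0 → q1
  δ(q2, 0): in q2 (the first symbol was 1 (trap state)), after reading 0 we have: the first symbol was 1 (trap state) → q2
  δ(q2, 1): in q2 (the first symbol was 1 (trap state)), after reading 1 we have: the first symbol was 1 (trap state) → q2
A string is accepted iff it ends in {q1}, i.e. the first symbol was 0.
Language: All binary strings starting with 0

Final answer: All binary strings starting with 0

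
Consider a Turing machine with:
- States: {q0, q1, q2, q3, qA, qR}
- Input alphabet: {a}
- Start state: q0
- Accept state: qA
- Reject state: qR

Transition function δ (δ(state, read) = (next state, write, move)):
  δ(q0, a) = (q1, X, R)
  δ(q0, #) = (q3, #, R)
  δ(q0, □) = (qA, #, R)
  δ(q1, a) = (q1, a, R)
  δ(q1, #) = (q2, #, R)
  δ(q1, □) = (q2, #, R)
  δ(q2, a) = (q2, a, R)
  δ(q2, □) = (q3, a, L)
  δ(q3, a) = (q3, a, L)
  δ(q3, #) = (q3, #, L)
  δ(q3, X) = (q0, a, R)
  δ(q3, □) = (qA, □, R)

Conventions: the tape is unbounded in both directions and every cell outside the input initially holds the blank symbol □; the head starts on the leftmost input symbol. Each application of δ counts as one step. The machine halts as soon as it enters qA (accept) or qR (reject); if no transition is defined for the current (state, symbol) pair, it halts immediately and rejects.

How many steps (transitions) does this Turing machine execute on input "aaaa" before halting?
Trace (configuration after each step, as tape_left[state]tape_right with head position):
Step 0: [q0]aaaa (head at position 0)
Step 1: X[q1]aaa (head 1)
Step 2: Xa[q1]aa (head 2)
Step 3: Xaa[q1]a (head 3)
Step 4: Xaaa[q1]□ (head 4)
Step 5: Xaaa#[q2]□ (head 5)
Step 6: Xaaa[q3]#a (head 4)
Step 7: Xaa[q3]a#a (head 3)
Step 8: Xa[q3]aa#a (head 2)
Step 9: X[q3]aaa#a (head 1)
Step 10: [q3]Xaaa#a (head 0)
Step 11: a[q0]aaa#a (head 1)
Step 12: aX[q1]aa#a (head 2)
Step 13: aXa[q1]a#a (head 3)
Step 14: aXaa[q1]#a (head 4)
Step 15: aXaa#[q2]a (head 5)
Step 16: aXaa#a[q2]□ (head 6)
Step 17: aXaa#[q3]aa (head 5)
Step 18: aXaa[q3]#aa (head 4)
Step 19: aXa[q3]a#aa (head 3)
Step 20: aX[q3]aa#aa (head 2)
Step 21: a[q3]Xaa#aa (head 1)
Step 22: aa[q0]aa#aa (head 2)
Step 23: aaX[q1]a#aa (head 3)
Step 24: aaXa[q1]#aa (head 4)
Step 25: aaXa#[q2]aa (head 5)
Step 26: aaXa#a[q2]a (head 6)
Step 27: aaXa#aa[q2]□ (head 7)
Step 28: aaXa#a[q3]aa (head 6)
Step 29: aaXa#[q3]aaa (head 5)
Step 30: aaXa[q3]#aaa (head 4)
Step 31: aaX[q3]a#aaa (head 3)
Step 32: aa[q3]Xa#aaa (head 2)
Step 33: aaa[q0]a#aaa (head 3)
Step 34: aaaX[q1]#aaa (head 4)
Step 35: aaaX#[q2]aaa (head 5)
Step 36: aaaX#a[q2]aa (head 6)
Step 37: aaaX#aa[q2]a (head 7)
Step 38: aaaX#aaa[q2]□ (head 8)
Step 39: aaaX#aa[q3]aa (head 7)
Step 40: aaaX#a[q3]aaa (head 6)
Step 41: aaaX#[q3]aaaa (head 5)
Step 42: aaaX[q3]#aaaa (head 4)
Step 43: aaa[q3]X#aaaa (head 3)
Step 44: aaaa[q0]#aaaa (head 4)
Step 45: aaaa#[q3]aaaa (head 5)
Step 46: aaaa[q3]#aaaa (head 4)
Step 47: aaa[q3]a#aaaa (head 3)
Step 48: aa[q3]aa#aaaa (head 2)
Step 49: a[q3]aaa#aaaa (head 1)
Step 50: [q3]aaaa#aaaa (head 0)
Step 51: [q3]□aaaa#aaaa (head -1)
Step 52: □[qA]aaaa#aaaa (head 0)
The machine is in qA, so it halts and accepts.
Number of transitions executed: 52.

Final answer: 52 steps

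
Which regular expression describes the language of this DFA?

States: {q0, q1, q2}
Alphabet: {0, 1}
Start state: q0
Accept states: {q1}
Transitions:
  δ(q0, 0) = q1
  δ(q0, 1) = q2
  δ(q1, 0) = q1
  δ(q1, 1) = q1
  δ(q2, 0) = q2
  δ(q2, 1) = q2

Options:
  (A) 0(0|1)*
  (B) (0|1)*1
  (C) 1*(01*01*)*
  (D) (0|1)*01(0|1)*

Testing sample strings against the DFA:
  '0011' -> accepted
  '01010' -> accepted
  '100' -> rejected
  '10011' -> rejected
Checking each option for a counterexample:
  (A) 0(0|1)*: agrees with the DFA on all strings of length ≤ 4
  (B) (0|1)*1: '0' is accepted by the DFA but does not match the regex → eliminated
  (C) 1*(01*01*)*: ε is rejected by the DFA but matches the regex → eliminated
  (D) (0|1)*01(0|1)*: '0' is accepted by the DFA but does not match the regex → eliminated
Only (A) 0(0|1)* is consistent with the DFA.

Final answer: (A) 0(0|1)*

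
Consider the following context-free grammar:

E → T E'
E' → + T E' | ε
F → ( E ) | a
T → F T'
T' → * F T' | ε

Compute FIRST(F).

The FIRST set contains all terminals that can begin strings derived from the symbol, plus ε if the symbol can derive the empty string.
FIRST(F): F → ( E ) contributes '(' and F → a contributes 'a', so FIRST(F) = {(, a}. F is not nullable.

Final answer: {(, a}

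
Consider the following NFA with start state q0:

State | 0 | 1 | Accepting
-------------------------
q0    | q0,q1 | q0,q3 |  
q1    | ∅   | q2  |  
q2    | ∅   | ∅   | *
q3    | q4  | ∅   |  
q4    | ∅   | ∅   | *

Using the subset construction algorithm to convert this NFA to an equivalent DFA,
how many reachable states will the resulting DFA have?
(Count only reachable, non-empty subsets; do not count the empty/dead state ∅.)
Start subset: {q0}
{q0}: on 0 → {q0, q1}, on 1 → {q0, q3}
{q0, q1}: on 0 → {q0, q1}, on 1 → {q0, q2, q3}
{q0, q3}: on 0 → {q0, q1, q4}, on 1 → {q0, q3}
{q0, q2, q3}: on 0 → {q0, q1, q4}, on 1 → {q0, q3}
{q0, q1, q4}: on 0 → {q0, q1}, on 1 → {q0, q2, q3}
Reachable non-empty subsets: {q0}, {q0, q1}, {q0, q3}, {q0, q2, q3}, {q0, q1, q4} — 5 in total.

Final answer: 5 states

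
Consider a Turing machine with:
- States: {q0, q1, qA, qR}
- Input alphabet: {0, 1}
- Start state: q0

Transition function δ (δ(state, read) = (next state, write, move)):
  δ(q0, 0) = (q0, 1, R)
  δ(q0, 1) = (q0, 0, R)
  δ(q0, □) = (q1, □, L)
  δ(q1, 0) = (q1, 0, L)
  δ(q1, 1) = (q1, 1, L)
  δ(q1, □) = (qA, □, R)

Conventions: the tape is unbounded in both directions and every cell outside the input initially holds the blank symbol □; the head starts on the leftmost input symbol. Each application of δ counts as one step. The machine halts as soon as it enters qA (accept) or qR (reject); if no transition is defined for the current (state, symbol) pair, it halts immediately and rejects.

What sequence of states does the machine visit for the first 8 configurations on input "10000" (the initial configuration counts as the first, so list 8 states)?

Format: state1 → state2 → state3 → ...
Step 0: [q0]10000 (head at position 0)
Step 1: δ(q0, 1) = (q0, 0, R)  ⊢  0[q0]0000 (head at position 1)
Step 2: δ(q0, 0) = (q0, 1, R)  ⊢  01[q0]000 (head at position 2)
Step 3: δ(q0, 0) = (q0, 1, R)  ⊢  011[q0]00 (head at position 3)
Step 4: δ(q0, 0) = (q0, 1, R)  ⊢  0111[q0]0 (head at position 4)
Step 5: δ(q0, 0) = (q0, 1, R)  ⊢  01111[q0]□ (head at position 5)
Step 6: δ(q0, □) = (q1, □, L)  ⊢  0111[q1]1□ (head at position 4)
Step 7: δ(q1, 1) = (q1, 1, L)  ⊢  011[q1]11□ (head at position 3)
Reading off the states of these 8 configurations: q0 → q0 → q0 → q0 → q0 → q0 → q1 → q1

Final answer: q0 → q0 → q0 → q0 → q0 → q0 → q1 → q1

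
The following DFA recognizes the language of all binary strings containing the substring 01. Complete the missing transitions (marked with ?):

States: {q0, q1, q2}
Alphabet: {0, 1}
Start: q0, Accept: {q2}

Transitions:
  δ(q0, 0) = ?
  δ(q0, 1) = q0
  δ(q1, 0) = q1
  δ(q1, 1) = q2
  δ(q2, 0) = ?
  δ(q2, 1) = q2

What each state remembers (consistent with the given transitions and accept states):
  q0: 01 not seen yet and the last symbol was not 0
  q1: 01 not seen yet and the last symbol was 0
  q2: the substring 01 has already been seen
Filling in the missing entries:
  δ(q0, 0): in q0 (01 not seen yet and the last symbol was not 0), after reading 0 we have: 01 not seen yet and the last symbol was 0 → q1
  δ(q2, 0): in q2 (the substring 01 has already been seen), after reading 0 we have: the substring 01 has already been seen → q2

Final answer: δ(q0, 0) = q1; δ(q2, 0) = q2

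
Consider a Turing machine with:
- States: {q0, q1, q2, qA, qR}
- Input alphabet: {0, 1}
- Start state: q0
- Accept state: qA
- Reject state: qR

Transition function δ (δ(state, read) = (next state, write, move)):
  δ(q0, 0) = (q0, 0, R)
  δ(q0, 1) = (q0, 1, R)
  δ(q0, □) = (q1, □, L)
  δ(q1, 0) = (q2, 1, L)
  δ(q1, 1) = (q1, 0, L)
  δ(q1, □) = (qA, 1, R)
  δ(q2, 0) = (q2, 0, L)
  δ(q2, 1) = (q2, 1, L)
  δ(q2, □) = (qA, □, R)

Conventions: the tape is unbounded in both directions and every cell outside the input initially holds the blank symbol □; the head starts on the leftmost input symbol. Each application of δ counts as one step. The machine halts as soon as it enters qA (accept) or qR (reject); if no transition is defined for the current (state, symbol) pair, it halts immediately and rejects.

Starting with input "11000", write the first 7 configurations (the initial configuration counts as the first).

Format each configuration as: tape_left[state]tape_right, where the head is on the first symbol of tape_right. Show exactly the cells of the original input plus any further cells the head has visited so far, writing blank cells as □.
Step 0: [q0]11000 (head at position 0)
Step 1: δ(q0, 1) = (q0, 1, R)  ⊢  1[q0]1000 (head at position 1)
Step 2: δ(q0, 1) = (q0, 1, R)  ⊢  11[q0]000 (head at position 2)
Step 3: δ(q0, 0) = (q0, 0, R)  ⊢  110[q0]00 (head at position 3)
Step 4: δ(q0, 0) = (q0, 0, R)  ⊢  1100[q0]0 (head at position 4)
Step 5: δ(q0, 0) = (q0, 0, R)  ⊢  11000[q0]□ (head at position 5)
Step 6: δ(q0, □) = (q1, □, L)  ⊢  1100[q1]0□ (head at position 4)

Final answer: [q0]11000 ⊢ 1[q0]1000 ⊢ 11[q0]000 ⊢ 110[q0]00 ⊢ 1100[q0]0 ⊢ 11000[q0]□ ⊢ 1100[q1]0□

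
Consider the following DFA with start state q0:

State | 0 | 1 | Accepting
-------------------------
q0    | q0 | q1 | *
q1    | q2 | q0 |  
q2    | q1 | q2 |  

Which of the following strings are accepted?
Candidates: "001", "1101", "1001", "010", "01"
"001": q0 → q0 → q0 → q1; q1 is not accepting → rejected
"1101": q0 → q1 → q0 → q0 → q1; q1 is not accepting → rejected
"1001": q0 → q1 → q2 → q1 → q0; q0 is accepting → accepted
"010": q0 → q0 → q1 → q2; q2 is not accepting → rejected
"01": q0 → q0 → q1; q1 is not accepting → rejected

Final answer: "1001"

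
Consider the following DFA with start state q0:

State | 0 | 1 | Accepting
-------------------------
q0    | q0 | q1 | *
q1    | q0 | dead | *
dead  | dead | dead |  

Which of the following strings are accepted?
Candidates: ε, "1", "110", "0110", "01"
ε: q0; q0 is accepting → accepted
"1": q0 → q1; q1 is accepting → accepted
"110": q0 → q1 → dead → dead; dead is not accepting → rejected
"0110": q0 → q0 → q1 → dead → dead; dead is not accepting → rejected
"01": q0 → q0 → q1; q1 is accepting → accepted

Final answer: ε, "1", "01"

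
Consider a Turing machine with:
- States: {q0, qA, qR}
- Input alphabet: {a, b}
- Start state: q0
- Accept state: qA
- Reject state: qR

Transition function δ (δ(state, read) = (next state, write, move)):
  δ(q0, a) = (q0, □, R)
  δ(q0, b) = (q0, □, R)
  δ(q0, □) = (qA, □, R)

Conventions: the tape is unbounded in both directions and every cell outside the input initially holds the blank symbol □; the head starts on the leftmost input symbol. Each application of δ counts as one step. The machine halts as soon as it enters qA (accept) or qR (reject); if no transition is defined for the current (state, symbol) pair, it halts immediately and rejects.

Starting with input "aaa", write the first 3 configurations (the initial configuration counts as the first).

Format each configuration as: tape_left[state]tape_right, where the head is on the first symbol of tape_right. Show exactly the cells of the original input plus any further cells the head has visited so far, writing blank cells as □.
Step 0: [q0]aaa (head at position 0)
Step 1: δ(q0, a) = (q0, □, R)  ⊢  □[q0]aa (head at position 1)
Step 2: δ(q0, a) = (q0, □, R)  ⊢  □□[q0]a (head at position 2)

Final answer: [q0]aaa ⊢ □[q0]aa ⊢ □□[q0]a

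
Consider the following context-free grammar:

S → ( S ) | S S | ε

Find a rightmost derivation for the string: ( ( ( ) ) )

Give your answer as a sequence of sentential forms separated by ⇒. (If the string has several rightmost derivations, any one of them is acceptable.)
Start with S.
Step 1: the rightmost non-terminal is S; apply S → ( S ):  ( S )
Step 2: the rightmost non-terminal is S; apply S → ( S ):  ( ( S ) )
Step 3: the rightmost non-terminal is S; apply S → ( S ):  ( ( ( S ) ) )
Step 4: the rightmost non-terminal is S; apply S → ε:  ( ( ( ) ) )

Final answer: S ⇒ ( S ) ⇒ ( ( S ) ) ⇒ ( ( ( S ) ) ) ⇒ ( ( ( ) ) )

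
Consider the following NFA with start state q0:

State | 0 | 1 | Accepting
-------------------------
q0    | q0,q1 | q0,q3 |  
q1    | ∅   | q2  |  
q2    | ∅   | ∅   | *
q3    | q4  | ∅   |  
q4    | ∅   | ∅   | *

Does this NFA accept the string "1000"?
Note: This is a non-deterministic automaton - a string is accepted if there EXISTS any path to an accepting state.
Track the set of states the NFA could be in: start {q0}
Read '1': {q0} → {q0, q3}
Read '0': {q0, q3} → {q0, q1, q4}
Read '0': {q0, q1, q4} → {q0, q1}
Read '0': {q0, q1} → {q0, q1}
Final set {q0, q1} contains no accepting state → rejected.

Final answer: No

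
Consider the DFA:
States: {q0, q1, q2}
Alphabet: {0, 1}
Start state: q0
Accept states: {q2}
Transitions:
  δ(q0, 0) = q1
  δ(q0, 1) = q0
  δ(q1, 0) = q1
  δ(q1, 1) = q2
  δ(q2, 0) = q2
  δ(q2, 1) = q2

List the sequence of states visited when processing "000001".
Starting at q0
Read '0': q0 -> q1
Read '0': q1 -> q1
Read '0': q1 -> q1
Read '0': q1 -> q1
Read '0': q1 -> q1
Read '1': q1 -> q2

Final answer: q0 -> q1 -> q1 -> q1 -> q1 -> q1 -> q2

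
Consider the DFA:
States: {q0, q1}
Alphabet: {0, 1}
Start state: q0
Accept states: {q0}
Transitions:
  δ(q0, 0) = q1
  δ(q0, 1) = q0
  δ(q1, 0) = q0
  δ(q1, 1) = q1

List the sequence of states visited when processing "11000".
Starting at q0
Read '1': q0 -> q0
Read '1': q0 -> q0
Read '0': q0 -> q1
Read '0': q1 -> q0
Read '0': q0 -> q1

Final answer: q0 -> q0 -> q0 -> q1 -> q0 -> q1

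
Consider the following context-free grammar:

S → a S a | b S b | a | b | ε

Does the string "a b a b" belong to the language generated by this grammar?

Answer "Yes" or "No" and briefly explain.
Every production places the same symbol at both ends (or yields a single symbol / ε), so every derived string is a palindrome. a b a b reversed is b a b a ≠ a b a b, so it is not a palindrome and cannot be derived (already the first step fails: the string starts with a but ends with b, so neither S → a S a nor S → b S b fits).

Final answer: No - no valid derivation exists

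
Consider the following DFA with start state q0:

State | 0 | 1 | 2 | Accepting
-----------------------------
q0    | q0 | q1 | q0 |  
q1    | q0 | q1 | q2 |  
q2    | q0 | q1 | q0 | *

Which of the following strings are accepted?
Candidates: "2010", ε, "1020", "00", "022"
"2010": q0 → q0 → q0 → q1 → q0; q0 is not accepting → rejected
ε: q0; q0 is not accepting → rejected
"1020": q0 → q1 → q0 → q0 → q0; q0 is not accepting → rejected
"00": q0 → q0 → q0; q0 is not accepting → rejected
"022": q0 → q0 → q0 → q0; q0 is not accepting → rejected

Final answer: None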